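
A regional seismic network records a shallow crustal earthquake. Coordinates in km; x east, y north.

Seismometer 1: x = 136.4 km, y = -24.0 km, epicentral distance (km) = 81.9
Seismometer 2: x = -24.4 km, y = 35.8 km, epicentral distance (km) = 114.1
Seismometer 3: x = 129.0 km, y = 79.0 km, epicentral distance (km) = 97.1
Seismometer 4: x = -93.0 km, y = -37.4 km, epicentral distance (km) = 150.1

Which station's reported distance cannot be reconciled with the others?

Solve using three stations at a time. Using Seismometer 1, Seismometer 2, Seismometer 4 (subtract circle equations pairwise → linear system) gives (x, y) ≈ (57.0, -44.2).
Distances from that point to each station vs reported:
  Seismometer 1: calculated 82.0 vs reported 81.9 → residual 0.1 km
  Seismometer 2: calculated 114.1 vs reported 114.1 → residual 0.0 km
  Seismometer 3: calculated 142.7 vs reported 97.1 → residual 45.6 km
  Seismometer 4: calculated 150.1 vs reported 150.1 → residual 0.0 km
Seismometer 1, Seismometer 2, Seismometer 4 are mutually consistent (residuals ≈ 0); Seismometer 3 is off by 45.6 km.

Seismometer 3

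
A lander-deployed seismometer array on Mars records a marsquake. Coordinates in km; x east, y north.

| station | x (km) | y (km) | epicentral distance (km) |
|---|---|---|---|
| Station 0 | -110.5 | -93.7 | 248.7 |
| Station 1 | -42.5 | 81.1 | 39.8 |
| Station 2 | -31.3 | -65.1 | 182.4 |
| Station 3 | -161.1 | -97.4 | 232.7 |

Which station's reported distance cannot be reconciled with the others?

Solve using three stations at a time. Using Station 1, Station 2, Station 3 (subtract circle equations pairwise → linear system) gives (x, y) ≈ (-64.4, 114.3).
Distances from that point to each station vs reported:
  Station 0: calculated 213.0 vs reported 248.7 → residual 35.7 km
  Station 1: calculated 39.7 vs reported 39.8 → residual 0.1 km
  Station 2: calculated 182.4 vs reported 182.4 → residual 0.0 km
  Station 3: calculated 232.7 vs reported 232.7 → residual 0.0 km
Station 1, Station 2, Station 3 are mutually consistent (residuals ≈ 0); Station 0 is off by 35.7 km.

Station 0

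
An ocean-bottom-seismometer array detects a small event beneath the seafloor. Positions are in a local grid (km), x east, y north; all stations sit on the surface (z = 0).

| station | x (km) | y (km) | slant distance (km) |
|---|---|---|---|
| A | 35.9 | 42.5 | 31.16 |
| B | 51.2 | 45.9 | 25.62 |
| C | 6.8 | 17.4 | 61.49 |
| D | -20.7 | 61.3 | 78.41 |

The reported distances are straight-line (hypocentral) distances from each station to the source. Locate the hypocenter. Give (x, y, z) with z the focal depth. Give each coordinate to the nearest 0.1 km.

x ≈ 52.6 km, y ≈ 49.7 km, depth ≈ 25.3 km

Each station gives a sphere (x−x_i)² + (y−y_i)² + z² = d_i² (stations at z=0).
Subtracting the A sphere from B and C: z² cancels, leaving linear equations in x and y:
30.6 x + 6.8 y = 1947.75
-58.2 x − 50.2 y = -5556.13
Solving: x ≈ 52.611, y ≈ 49.685 km (keep extra digits for the depth step; rounded: 52.6, 49.7).
Then from the A sphere: z² = 31.16² − (x − 35.9)² − (y − 42.5)² with x = 52.611, y = 49.685, so z ≈ 25.299 ≈ 25.3 km.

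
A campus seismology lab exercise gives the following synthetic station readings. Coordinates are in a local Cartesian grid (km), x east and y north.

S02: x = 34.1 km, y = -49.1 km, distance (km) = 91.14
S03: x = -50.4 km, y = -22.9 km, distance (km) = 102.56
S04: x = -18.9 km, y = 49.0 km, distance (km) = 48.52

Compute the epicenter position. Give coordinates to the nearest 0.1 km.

29.1 km east, 41.9 km north

Circle about each station: (x − 34.1)² + (y + 49.1)² = 91.14²; (x + 50.4)² + (y + 22.9)² = 102.56²; (x + 18.9)² + (y − 49.0)² = 48.52².
Subtracting the S02 equation from the S03 and S04 equations removes the quadratic terms:
-169.0 x + 52.4 y = -2721.10
-106.0 x + 196.2 y = 5136.90
Solving the 2×2 system: x ≈ 29.1, y ≈ 41.9 km.
Check against S02 (with the unrounded x, y): √((x − 34.1)²+(y + 49.1)²) = 91.14 ≈ 91.14 km. ✓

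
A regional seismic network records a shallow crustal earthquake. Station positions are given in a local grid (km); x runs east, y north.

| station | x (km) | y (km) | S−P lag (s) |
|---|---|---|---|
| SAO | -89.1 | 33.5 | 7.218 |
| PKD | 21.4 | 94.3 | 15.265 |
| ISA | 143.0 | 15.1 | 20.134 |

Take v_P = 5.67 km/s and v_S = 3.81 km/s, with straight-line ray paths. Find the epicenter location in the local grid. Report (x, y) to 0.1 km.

-81.6 km east, -50.0 km north

Distance from S−P lag: d = Δt · v_P v_S / (v_P − v_S) = Δt · (5.67·3.81)/(5.67−3.81) ≈ 11.6144·Δt.
So d_SAO = 83.83, d_PKD = 177.29, d_ISA = 233.84 km.
Circle about each station: (x + 89.1)² + (y − 33.5)² = 83.83²; (x − 21.4)² + (y − 94.3)² = 177.29²; (x − 143.0)² + (y − 15.1)² = 233.84².
Subtracting pairs of circle equations eliminates x²+y² and gives linear equations (the radical axes):
221.0 x + 121.6 y = -24114.89
464.2 x − 36.8 y = -36037.73
Solving the 2×2 system: x ≈ -81.6, y ≈ -50.0 km.
Check against SAO (with the unrounded x, y): √((x + 89.1)²+(y − 33.5)²) = 83.85 ≈ 83.83 km. ✓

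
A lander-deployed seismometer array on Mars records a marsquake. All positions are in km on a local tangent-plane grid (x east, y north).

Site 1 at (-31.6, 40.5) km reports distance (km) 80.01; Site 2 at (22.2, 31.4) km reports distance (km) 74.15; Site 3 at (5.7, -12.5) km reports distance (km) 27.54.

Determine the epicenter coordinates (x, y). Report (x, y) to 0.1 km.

Circle about each station: (x + 31.6)² + (y − 40.5)² = 80.01²; (x − 22.2)² + (y − 31.4)² = 74.15²; (x − 5.7)² + (y + 12.5)² = 27.54².
Subtracting the Site 1 equation from the Site 2 and Site 3 equations removes the quadratic terms:
107.6 x − 18.2 y = -256.63
74.6 x − 106.0 y = 3193.08
Solving the 2×2 system: x ≈ -8.5, y ≈ -36.1 km.

-8.5 km east, -36.1 km north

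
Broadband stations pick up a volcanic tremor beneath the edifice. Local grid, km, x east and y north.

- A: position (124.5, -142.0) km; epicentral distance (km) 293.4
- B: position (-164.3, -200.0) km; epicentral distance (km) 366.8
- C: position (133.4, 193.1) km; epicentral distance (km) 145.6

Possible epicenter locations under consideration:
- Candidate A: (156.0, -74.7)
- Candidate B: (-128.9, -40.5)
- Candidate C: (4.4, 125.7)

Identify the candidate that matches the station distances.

Candidate C

For each candidate, compare |candidate − station| to the reported distance:
Candidate A: residuals A 219.1, B 22.9, C 123.2 → max 219.1 km
Candidate B: residuals A 20.4, B 203.4, C 205.6 → max 205.6 km
Candidate C: residuals A 0.0, B 0.0, C 0.1 → max 0.1 km
Only Candidate C has all residuals ≈ 0.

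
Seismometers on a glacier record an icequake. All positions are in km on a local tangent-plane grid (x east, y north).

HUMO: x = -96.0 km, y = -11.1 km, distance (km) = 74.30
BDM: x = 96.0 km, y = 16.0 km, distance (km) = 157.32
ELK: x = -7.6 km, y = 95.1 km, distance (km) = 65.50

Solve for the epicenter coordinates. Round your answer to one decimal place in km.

(-57.1, 52.2)

Circle about each station: (x + 96.0)² + (y + 11.1)² = 74.30²; (x − 96.0)² + (y − 16.0)² = 157.32²; (x + 7.6)² + (y − 95.1)² = 65.50².
Subtracting the HUMO equation from the BDM and ELK equations removes the quadratic terms:
384.0 x + 54.2 y = -19096.30
176.8 x + 212.4 y = 992.80
Solving the 2×2 system: x ≈ -57.1, y ≈ 52.2 km.
Check against HUMO (with the unrounded x, y): √((x + 96.0)²+(y + 11.1)²) = 74.30 ≈ 74.30 km. ✓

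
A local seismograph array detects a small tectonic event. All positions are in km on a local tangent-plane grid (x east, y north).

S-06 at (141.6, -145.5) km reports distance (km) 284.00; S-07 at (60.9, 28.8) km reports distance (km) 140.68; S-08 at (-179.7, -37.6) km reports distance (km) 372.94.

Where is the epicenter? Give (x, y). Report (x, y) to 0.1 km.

Circle about each station: (x − 141.6)² + (y + 145.5)² = 284.00²; (x − 60.9)² + (y − 28.8)² = 140.68²; (x + 179.7)² + (y + 37.6)² = 372.94².
Subtracting pairs of circle equations eliminates x²+y² and gives linear equations (the radical axes):
-161.4 x + 348.6 y = 24182.58
-642.6 x + 215.8 y = -65943.20
Solving the 2×2 system: x ≈ 149.1, y ≈ 138.4 km.
Check against S-06 (with the unrounded x, y): √((x − 141.6)²+(y + 145.5)²) = 284.00 ≈ 284.00 km. ✓

(149.1, 138.4)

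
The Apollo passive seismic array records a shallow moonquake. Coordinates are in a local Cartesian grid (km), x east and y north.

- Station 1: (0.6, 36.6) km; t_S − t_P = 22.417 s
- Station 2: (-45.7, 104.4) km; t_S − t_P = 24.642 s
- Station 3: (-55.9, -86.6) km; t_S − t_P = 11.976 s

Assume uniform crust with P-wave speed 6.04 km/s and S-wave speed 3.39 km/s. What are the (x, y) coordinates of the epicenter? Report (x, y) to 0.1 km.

(-144.1, -58.6)

Distance from S−P lag: d = Δt · v_P v_S / (v_P − v_S) = Δt · (6.04·3.39)/(6.04−3.39) ≈ 7.7266·Δt.
So d_Station 1 = 173.21, d_Station 2 = 190.40, d_Station 3 = 92.53 km.
Circle about each station: (x − 0.6)² + (y − 36.6)² = 173.21²; (x + 45.7)² + (y − 104.4)² = 190.40²; (x + 55.9)² + (y + 86.6)² = 92.53².
Subtracting the Station 1 equation from the Station 2 and Station 3 equations removes the quadratic terms:
-92.6 x + 135.6 y = 5397.47
-113.0 x − 246.4 y = 30724.35
Solving the 2×2 system: x ≈ -144.1, y ≈ -58.6 km.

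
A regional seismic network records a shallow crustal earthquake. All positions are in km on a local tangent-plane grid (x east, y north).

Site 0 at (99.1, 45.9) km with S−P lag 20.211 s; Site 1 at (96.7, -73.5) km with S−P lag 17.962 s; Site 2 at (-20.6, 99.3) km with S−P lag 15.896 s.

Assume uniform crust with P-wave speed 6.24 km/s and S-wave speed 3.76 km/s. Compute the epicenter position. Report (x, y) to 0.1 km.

Distance from S−P lag: d = Δt · v_P v_S / (v_P − v_S) = Δt · (6.24·3.76)/(6.24−3.76) ≈ 9.4606·Δt.
So d_Site 0 = 191.21, d_Site 1 = 169.93, d_Site 2 = 150.39 km.
Circle about each station: (x − 99.1)² + (y − 45.9)² = 191.21²; (x − 96.7)² + (y + 73.5)² = 169.93²; (x + 20.6)² + (y − 99.3)² = 150.39².
Subtracting the Site 0 equation from the Site 1 and Site 2 equations removes the quadratic terms:
-4.8 x − 238.8 y = 10510.58
-239.4 x + 106.8 y = 12301.34
Solving the 2×2 system: x ≈ -70.4, y ≈ -42.6 km.

(-70.4, -42.6)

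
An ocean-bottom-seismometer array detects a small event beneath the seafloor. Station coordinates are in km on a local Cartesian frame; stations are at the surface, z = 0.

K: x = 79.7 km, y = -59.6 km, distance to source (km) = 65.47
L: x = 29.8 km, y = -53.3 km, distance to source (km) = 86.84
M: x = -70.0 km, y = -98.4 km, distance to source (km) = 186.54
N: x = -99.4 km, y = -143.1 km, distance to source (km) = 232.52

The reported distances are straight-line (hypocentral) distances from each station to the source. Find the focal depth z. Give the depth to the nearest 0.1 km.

Each station gives a sphere (x−x_i)² + (y−y_i)² + z² = d_i² (stations at z=0).
Subtracting the K sphere from L and M: z² cancels, leaving linear equations in x and y:
-99.8 x + 12.6 y = -9430.18
-299.4 x − 77.6 y = -25832.54
Solving: x ≈ 91.802, y ≈ -21.300 km (keep extra digits for the depth step; rounded: 91.8, -21.3).
Then from the K sphere: z² = 65.47² − (x − 79.7)² − (y + 59.6)² with x = 91.802, y = -21.300, so z ≈ 51.701 ≈ 51.7 km.
Check against N (with the unrounded solution): distance 232.52 ≈ 232.52 km. ✓

51.7 km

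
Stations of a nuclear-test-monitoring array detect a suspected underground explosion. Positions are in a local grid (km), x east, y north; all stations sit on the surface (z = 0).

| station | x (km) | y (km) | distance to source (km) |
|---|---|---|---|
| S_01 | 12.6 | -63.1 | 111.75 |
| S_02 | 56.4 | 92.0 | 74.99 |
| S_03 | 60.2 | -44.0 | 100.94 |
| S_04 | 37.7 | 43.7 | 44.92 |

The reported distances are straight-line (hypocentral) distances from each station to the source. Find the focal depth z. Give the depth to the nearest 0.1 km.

Each station gives a sphere (x−x_i)² + (y−y_i)² + z² = d_i² (stations at z=0).
Subtracting the S_01 sphere from S_02 and S_03: z² cancels, leaving linear equations in x and y:
87.6 x + 310.2 y = 14369.15
95.2 x + 38.2 y = 3718.85
Solving: x ≈ 23.093, y ≈ 39.801 km (keep extra digits for the depth step; rounded: 23.1, 39.8).
Then from the S_01 sphere: z² = 111.75² − (x − 12.6)² − (y + 63.1)² with x = 23.093, y = 39.801, so z ≈ 42.301 ≈ 42.3 km.

z ≈ 42.3 km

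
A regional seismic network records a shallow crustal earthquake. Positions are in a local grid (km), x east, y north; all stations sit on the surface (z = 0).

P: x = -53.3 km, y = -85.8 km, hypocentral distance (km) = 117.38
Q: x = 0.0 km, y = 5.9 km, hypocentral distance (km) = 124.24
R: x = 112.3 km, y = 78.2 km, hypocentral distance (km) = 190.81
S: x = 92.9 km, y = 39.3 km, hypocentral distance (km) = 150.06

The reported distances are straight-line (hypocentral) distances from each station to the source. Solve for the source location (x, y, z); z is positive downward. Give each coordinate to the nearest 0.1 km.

Each station gives a sphere (x−x_i)² + (y−y_i)² + z² = d_i² (stations at z=0).
Subtracting the P sphere from Q and R: z² cancels, leaving linear equations in x and y:
106.6 x + 183.4 y = -11825.23
331.2 x + 328.0 y = -14106.39
Solving: x ≈ 50.105, y ≈ -93.601 km (keep extra digits for the depth step; rounded: 50.1, -93.6).
Then from the P sphere: z² = 117.38² − (x + 53.3)² − (y + 85.8)² with x = 50.105, y = -93.601, so z ≈ 54.996 ≈ 55.0 km.

(50.1, -93.6, 55.0)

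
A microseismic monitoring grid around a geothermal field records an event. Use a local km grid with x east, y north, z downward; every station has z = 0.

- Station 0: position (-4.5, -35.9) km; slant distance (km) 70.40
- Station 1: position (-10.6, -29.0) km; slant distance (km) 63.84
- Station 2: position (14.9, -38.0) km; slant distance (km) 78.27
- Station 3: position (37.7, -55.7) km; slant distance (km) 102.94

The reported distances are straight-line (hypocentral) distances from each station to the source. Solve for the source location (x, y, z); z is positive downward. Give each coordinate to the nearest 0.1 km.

Each station gives a sphere (x−x_i)² + (y−y_i)² + z² = d_i² (stations at z=0).
Subtracting the Station 0 sphere from Station 1 and Station 2: z² cancels, leaving linear equations in x and y:
-12.2 x + 13.8 y = 524.91
38.8 x − 4.2 y = -813.08
Solving: x ≈ -18.620, y ≈ 21.576 km (keep extra digits for the depth step; rounded: -18.6, 21.6).
Then from the Station 0 sphere: z² = 70.40² − (x + 4.5)² − (y + 35.9)² with x = -18.620, y = 21.576, so z ≈ 38.122 ≈ 38.1 km.

(-18.6, 21.6, 38.1)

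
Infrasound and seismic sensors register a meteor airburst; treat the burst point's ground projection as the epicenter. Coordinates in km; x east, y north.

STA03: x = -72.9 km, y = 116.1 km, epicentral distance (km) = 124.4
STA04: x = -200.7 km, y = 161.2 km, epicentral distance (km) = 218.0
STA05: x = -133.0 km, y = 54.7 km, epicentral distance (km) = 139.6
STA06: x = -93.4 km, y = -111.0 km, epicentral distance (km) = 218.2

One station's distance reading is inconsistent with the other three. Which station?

STA03

Solve using three stations at a time. Using STA04, STA05, STA06 (subtract circle equations pairwise → linear system) gives (x, y) ≈ (3.5, 84.6).
Distances from that point to each station vs reported:
  STA03: calculated 82.6 vs reported 124.4 → residual 41.8 km
  STA04: calculated 218.1 vs reported 218.0 → residual 0.1 km
  STA05: calculated 139.7 vs reported 139.6 → residual 0.1 km
  STA06: calculated 218.3 vs reported 218.2 → residual 0.1 km
STA04, STA05, STA06 are mutually consistent (residuals ≈ 0); STA03 is off by 41.8 km.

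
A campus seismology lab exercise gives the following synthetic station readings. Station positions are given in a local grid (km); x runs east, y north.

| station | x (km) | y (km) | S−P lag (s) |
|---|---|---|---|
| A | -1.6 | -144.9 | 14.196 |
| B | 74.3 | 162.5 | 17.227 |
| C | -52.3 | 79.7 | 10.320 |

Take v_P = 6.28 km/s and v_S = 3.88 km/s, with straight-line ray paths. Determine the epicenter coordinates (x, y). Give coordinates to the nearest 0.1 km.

Distance from S−P lag: d = Δt · v_P v_S / (v_P − v_S) = Δt · (6.28·3.88)/(6.28−3.88) ≈ 10.1527·Δt.
So d_A = 144.13, d_B = 174.90, d_C = 104.78 km.
Circle about each station: (x + 1.6)² + (y + 144.9)² = 144.13²; (x − 74.3)² + (y − 162.5)² = 174.90²; (x + 52.3)² + (y − 79.7)² = 104.78².
Subtracting the A equation from the B and C equations removes the quadratic terms:
151.8 x + 614.8 y = 1111.62
-101.4 x + 449.2 y = -2116.58
Solving the 2×2 system: x ≈ 13.8, y ≈ -1.6 km.
Check against A (with the unrounded x, y): √((x + 1.6)²+(y + 144.9)²) = 144.13 ≈ 144.13 km. ✓

x ≈ 13.8 km, y ≈ -1.6 km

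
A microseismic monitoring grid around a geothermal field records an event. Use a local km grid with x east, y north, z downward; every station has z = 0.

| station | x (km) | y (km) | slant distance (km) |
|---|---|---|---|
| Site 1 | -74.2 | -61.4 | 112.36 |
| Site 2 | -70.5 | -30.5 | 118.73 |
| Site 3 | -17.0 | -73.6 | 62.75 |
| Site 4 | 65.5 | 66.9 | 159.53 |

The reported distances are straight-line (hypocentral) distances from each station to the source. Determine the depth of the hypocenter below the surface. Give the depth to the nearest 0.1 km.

z ≈ 43.7 km

Each station gives a sphere (x−x_i)² + (y−y_i)² + z² = d_i² (stations at z=0).
Subtracting the Site 1 sphere from Site 2 and Site 3: z² cancels, leaving linear equations in x and y:
7.4 x + 61.8 y = -4847.14
114.4 x − 24.4 y = 5117.57
Solving: x ≈ 27.308, y ≈ -81.703 km (keep extra digits for the depth step; rounded: 27.3, -81.7).
Then from the Site 1 sphere: z² = 112.36² − (x + 74.2)² − (y + 61.4)² with x = 27.308, y = -81.703, so z ≈ 43.688 ≈ 43.7 km.
Check against Site 4 (with the unrounded solution): distance 159.53 ≈ 159.53 km. ✓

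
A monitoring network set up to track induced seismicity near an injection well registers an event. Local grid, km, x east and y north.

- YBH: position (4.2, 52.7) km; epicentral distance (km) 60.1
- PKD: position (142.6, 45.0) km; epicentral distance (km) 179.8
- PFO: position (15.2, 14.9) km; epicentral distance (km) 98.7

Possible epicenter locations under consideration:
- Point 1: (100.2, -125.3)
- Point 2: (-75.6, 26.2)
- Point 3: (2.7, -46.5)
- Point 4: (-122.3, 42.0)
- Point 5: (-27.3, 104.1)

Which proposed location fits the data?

For each candidate, compare |candidate − station| to the reported distance:
Point 1: residuals YBH 142.1, PKD 4.3, PFO 65.3 → max 142.1 km
Point 2: residuals YBH 24.0, PKD 39.2, PFO 7.2 → max 39.2 km
Point 3: residuals YBH 39.1, PKD 12.6, PFO 36.0 → max 39.1 km
Point 4: residuals YBH 66.9, PKD 85.1, PFO 41.4 → max 85.1 km
Point 5: residuals YBH 0.2, PKD 0.1, PFO 0.1 → max 0.2 km
Only Point 5 has all residuals ≈ 0.

Point 5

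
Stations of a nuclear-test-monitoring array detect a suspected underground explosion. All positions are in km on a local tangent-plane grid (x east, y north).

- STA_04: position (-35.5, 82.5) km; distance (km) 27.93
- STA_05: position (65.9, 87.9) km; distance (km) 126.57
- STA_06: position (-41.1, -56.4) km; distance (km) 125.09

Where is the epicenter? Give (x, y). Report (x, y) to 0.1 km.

-59.0 km east, 67.4 km north

Circle about each station: (x + 35.5)² + (y − 82.5)² = 27.93²; (x − 65.9)² + (y − 87.9)² = 126.57²; (x + 41.1)² + (y + 56.4)² = 125.09².
Subtracting pairs of circle equations eliminates x²+y² and gives linear equations (the radical axes):
202.8 x + 10.8 y = -11237.16
-11.2 x − 277.8 y = -18063.75
Solving the 2×2 system: x ≈ -59.0, y ≈ 67.4 km.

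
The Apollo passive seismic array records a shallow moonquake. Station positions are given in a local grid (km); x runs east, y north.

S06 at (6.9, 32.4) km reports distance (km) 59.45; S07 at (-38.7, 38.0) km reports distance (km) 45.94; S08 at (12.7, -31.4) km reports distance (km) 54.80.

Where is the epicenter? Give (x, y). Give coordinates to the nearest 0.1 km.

-36.8 km east, -7.9 km north

Circle about each station: (x − 6.9)² + (y − 32.4)² = 59.45²; (x + 38.7)² + (y − 38.0)² = 45.94²; (x − 12.7)² + (y + 31.4)² = 54.80².
Subtracting the S06 equation from the S07 and S08 equations removes the quadratic terms:
-91.2 x + 11.2 y = 3268.14
11.6 x − 127.6 y = 581.14
Solving the 2×2 system: x ≈ -36.8, y ≈ -7.9 km.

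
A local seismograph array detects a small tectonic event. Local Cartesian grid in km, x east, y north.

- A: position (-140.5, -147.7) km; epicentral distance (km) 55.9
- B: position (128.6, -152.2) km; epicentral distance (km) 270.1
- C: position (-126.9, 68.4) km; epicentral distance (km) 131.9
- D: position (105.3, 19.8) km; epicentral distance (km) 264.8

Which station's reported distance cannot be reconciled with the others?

Solve using three stations at a time. Using A, B, D (subtract circle equations pairwise → linear system) gives (x, y) ≈ (-134.7, -92.1).
Distances from that point to each station vs reported:
  A: calculated 55.9 vs reported 55.9 → residual 0.0 km
  B: calculated 270.1 vs reported 270.1 → residual 0.0 km
  C: calculated 160.6 vs reported 131.9 → residual 28.7 km
  D: calculated 264.8 vs reported 264.8 → residual 0.0 km
A, B, D are mutually consistent (residuals ≈ 0); C is off by 28.7 km.

C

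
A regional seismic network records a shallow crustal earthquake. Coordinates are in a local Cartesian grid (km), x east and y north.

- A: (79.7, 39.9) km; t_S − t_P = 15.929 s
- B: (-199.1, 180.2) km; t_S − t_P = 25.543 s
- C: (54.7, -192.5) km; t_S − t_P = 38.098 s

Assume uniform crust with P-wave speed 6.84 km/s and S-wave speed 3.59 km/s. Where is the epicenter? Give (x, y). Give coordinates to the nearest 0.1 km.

Distance from S−P lag: d = Δt · v_P v_S / (v_P − v_S) = Δt · (6.84·3.59)/(6.84−3.59) ≈ 7.5556·Δt.
So d_A = 120.35, d_B = 192.99, d_C = 287.85 km.
Circle about each station: (x − 79.7)² + (y − 39.9)² = 120.35²; (x + 199.1)² + (y − 180.2)² = 192.99²; (x − 54.7)² + (y + 192.5)² = 287.85².
Subtracting pairs of circle equations eliminates x²+y² and gives linear equations (the radical axes):
-557.6 x + 280.6 y = 41407.73
-50.0 x − 464.8 y = -36269.26
Solving the 2×2 system: x ≈ -33.2, y ≈ 81.6 km.
Check against A (with the unrounded x, y): √((x − 79.7)²+(y − 39.9)²) = 120.35 ≈ 120.35 km. ✓

-33.2 km east, 81.6 km north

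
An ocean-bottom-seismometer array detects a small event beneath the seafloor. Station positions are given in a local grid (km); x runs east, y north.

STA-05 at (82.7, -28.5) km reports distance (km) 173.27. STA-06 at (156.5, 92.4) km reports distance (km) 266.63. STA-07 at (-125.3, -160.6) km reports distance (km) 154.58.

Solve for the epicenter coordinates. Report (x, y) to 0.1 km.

Circle about each station: (x − 82.7)² + (y + 28.5)² = 173.27²; (x − 156.5)² + (y − 92.4)² = 266.63²; (x + 125.3)² + (y + 160.6)² = 154.58².
Subtracting the STA-05 equation from the STA-06 and STA-07 equations removes the quadratic terms:
147.6 x + 241.8 y = -15690.59
-416.0 x − 264.2 y = 39968.43
Solving the 2×2 system: x ≈ -89.6, y ≈ -10.2 km.

-89.6 km east, -10.2 km north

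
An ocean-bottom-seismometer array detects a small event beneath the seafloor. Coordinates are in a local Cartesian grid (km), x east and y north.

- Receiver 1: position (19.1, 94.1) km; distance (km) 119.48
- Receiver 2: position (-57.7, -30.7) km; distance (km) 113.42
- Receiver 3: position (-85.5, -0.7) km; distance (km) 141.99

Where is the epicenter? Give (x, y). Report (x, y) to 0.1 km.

x ≈ 55.2 km, y ≈ -19.8 km

Circle about each station: (x − 19.1)² + (y − 94.1)² = 119.48²; (x + 57.7)² + (y + 30.7)² = 113.42²; (x + 85.5)² + (y + 0.7)² = 141.99².
Subtracting the Receiver 1 equation from the Receiver 2 and Receiver 3 equations removes the quadratic terms:
-153.6 x − 249.6 y = -3536.47
-209.2 x − 189.6 y = -7794.57
Solving the 2×2 system: x ≈ 55.2, y ≈ -19.8 km.
Check against Receiver 1 (with the unrounded x, y): √((x − 19.1)²+(y − 94.1)²) = 119.49 ≈ 119.48 km. ✓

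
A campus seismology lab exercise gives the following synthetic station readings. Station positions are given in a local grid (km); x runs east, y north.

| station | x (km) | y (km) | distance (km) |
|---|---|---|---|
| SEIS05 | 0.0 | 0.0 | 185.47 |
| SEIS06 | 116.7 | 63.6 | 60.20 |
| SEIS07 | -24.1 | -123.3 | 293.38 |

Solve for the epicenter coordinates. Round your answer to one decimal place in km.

x ≈ 143.5 km, y ≈ 117.5 km

Circle about each station: x² + y² = 185.47²; (x − 116.7)² + (y − 63.6)² = 60.20²; (x + 24.1)² + (y + 123.3)² = 293.38².
Subtracting the SEIS05 equation from the SEIS06 and SEIS07 equations removes the quadratic terms:
233.4 x + 127.2 y = 48438.93
-48.2 x − 246.6 y = -35889.00
Solving the 2×2 system: x ≈ 143.5, y ≈ 117.5 km.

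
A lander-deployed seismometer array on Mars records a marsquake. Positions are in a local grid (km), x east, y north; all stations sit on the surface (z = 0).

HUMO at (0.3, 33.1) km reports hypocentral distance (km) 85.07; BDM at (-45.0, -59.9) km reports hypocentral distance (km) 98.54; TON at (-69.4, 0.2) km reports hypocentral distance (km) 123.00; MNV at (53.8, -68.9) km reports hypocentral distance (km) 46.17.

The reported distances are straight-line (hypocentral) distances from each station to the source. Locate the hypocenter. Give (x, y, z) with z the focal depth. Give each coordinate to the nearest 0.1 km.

Each station gives a sphere (x−x_i)² + (y−y_i)² + z² = d_i² (stations at z=0).
Subtracting the HUMO sphere from BDM and TON: z² cancels, leaving linear equations in x and y:
-90.6 x − 186.0 y = 2044.08
-139.4 x − 65.8 y = -4171.40
Solving: x ≈ 45.594, y ≈ -33.199 km (keep extra digits for the depth step; rounded: 45.6, -33.2).
Then from the HUMO sphere: z² = 85.07² − (x − 0.3)² − (y − 33.1)² with x = 45.594, y = -33.199, so z ≈ 28.103 ≈ 28.1 km.

(45.6, -33.2, 28.1)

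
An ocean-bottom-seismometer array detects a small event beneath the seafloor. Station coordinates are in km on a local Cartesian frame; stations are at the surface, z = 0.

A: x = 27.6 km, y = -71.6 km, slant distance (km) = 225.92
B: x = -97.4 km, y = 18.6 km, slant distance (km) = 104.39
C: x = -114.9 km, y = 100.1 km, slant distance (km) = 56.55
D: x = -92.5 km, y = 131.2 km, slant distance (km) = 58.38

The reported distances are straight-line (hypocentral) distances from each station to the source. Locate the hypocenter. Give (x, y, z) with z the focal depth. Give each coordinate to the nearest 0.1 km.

Each station gives a sphere (x−x_i)² + (y−y_i)² + z² = d_i² (stations at z=0).
Subtracting the A sphere from B and C: z² cancels, leaving linear equations in x and y:
-250.0 x + 180.4 y = 44086.97
-285.0 x + 343.4 y = 65175.64
Solving: x ≈ -98.205, y ≈ 108.291 km (keep extra digits for the depth step; rounded: -98.2, 108.3).
Then from the A sphere: z² = 225.92² − (x − 27.6)² − (y + 71.6)² with x = -98.205, y = 108.291, so z ≈ 53.406 ≈ 53.4 km.

(-98.2, 108.3, 53.4)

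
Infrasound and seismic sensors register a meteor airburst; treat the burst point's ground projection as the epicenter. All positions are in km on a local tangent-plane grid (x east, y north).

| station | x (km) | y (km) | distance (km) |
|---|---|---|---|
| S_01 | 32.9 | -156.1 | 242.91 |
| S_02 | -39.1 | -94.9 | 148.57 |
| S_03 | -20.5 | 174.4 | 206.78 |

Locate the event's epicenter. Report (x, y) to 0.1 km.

Circle about each station: (x − 32.9)² + (y + 156.1)² = 242.91²; (x + 39.1)² + (y + 94.9)² = 148.57²; (x + 20.5)² + (y − 174.4)² = 206.78².
Subtracting the S_01 equation from the S_02 and S_03 equations removes the quadratic terms:
-144.0 x + 122.4 y = 22017.42
-106.8 x + 661.0 y = 21633.29
Solving the 2×2 system: x ≈ -145.0, y ≈ 9.3 km.

-145.0 km east, 9.3 km north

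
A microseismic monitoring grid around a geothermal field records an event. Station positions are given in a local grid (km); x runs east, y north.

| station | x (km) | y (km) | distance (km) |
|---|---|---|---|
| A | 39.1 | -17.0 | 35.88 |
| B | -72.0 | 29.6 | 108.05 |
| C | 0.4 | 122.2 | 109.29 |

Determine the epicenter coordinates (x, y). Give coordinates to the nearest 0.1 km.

35.5 km east, 18.7 km north

Circle about each station: (x − 39.1)² + (y + 17.0)² = 35.88²; (x + 72.0)² + (y − 29.6)² = 108.05²; (x − 0.4)² + (y − 122.2)² = 109.29².
Subtracting pairs of circle equations eliminates x²+y² and gives linear equations (the radical axes):
-222.2 x + 93.2 y = -6145.08
-77.4 x + 278.4 y = 2458.26
Solving the 2×2 system: x ≈ 35.5, y ≈ 18.7 km.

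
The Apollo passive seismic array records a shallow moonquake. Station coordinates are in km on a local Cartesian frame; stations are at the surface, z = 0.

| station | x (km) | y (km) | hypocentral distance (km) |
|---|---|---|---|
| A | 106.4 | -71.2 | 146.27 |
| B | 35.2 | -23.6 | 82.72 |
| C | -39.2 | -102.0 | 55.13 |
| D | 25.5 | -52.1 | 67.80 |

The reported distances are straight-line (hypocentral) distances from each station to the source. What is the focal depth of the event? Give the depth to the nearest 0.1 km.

Each station gives a sphere (x−x_i)² + (y−y_i)² + z² = d_i² (stations at z=0).
Subtracting the A sphere from B and C: z² cancels, leaving linear equations in x and y:
-142.4 x + 95.2 y = -42.09
-291.2 x − 61.6 y = 13905.84
Solving: x ≈ -36.204, y ≈ -54.596 km (keep extra digits for the depth step; rounded: -36.2, -54.6).
Then from the A sphere: z² = 146.27² − (x − 106.4)² − (y + 71.2)² with x = -36.204, y = -54.596, so z ≈ 27.988 ≈ 28.0 km.
Check against D (with the unrounded solution): distance 67.80 ≈ 67.80 km. ✓

z ≈ 28.0 km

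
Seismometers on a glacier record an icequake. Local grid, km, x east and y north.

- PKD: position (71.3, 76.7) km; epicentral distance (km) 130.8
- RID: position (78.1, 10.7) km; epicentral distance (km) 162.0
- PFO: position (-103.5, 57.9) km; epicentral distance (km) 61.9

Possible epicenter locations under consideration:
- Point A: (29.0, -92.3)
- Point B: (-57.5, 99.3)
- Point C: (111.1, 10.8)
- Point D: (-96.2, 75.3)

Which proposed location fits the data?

Point B

For each candidate, compare |candidate − station| to the reported distance:
Point A: residuals PKD 43.4, RID 47.9, PFO 138.4 → max 138.4 km
Point B: residuals PKD 0.0, RID 0.0, PFO 0.0 → max 0.0 km
Point C: residuals PKD 53.8, RID 129.0, PFO 157.8 → max 157.8 km
Point D: residuals PKD 36.7, RID 23.9, PFO 43.0 → max 43.0 km
Only Point B has all residuals ≈ 0.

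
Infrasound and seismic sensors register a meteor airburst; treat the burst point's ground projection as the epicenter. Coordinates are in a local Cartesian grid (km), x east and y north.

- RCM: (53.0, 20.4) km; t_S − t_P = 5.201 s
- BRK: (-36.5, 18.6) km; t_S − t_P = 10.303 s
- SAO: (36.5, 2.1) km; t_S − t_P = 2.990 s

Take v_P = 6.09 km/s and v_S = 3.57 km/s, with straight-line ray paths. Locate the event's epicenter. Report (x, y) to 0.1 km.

Distance from S−P lag: d = Δt · v_P v_S / (v_P − v_S) = Δt · (6.09·3.57)/(6.09−3.57) ≈ 8.6275·Δt.
So d_RCM = 44.87, d_BRK = 88.89, d_SAO = 25.80 km.
Circle about each station: (x − 53.0)² + (y − 20.4)² = 44.87²; (x + 36.5)² + (y − 18.6)² = 88.89²; (x − 36.5)² + (y − 2.1)² = 25.80².
Subtracting the RCM equation from the BRK and SAO equations removes the quadratic terms:
-179.0 x − 3.6 y = -7435.07
-33.0 x − 36.6 y = -540.82
Solving the 2×2 system: x ≈ 42.0, y ≈ -23.1 km.
Check against RCM (with the unrounded x, y): √((x − 53.0)²+(y − 20.4)²) = 44.86 ≈ 44.87 km. ✓

(42.0, -23.1)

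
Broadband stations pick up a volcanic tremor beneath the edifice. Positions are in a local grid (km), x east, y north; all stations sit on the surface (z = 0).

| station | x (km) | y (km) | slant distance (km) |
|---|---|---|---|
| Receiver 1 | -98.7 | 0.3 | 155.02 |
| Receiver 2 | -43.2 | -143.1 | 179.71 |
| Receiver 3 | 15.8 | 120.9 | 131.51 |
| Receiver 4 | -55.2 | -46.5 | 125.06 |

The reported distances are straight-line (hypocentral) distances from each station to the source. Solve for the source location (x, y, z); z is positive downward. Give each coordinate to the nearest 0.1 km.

(48.1, 3.5, 49.7)

Each station gives a sphere (x−x_i)² + (y−y_i)² + z² = d_i² (stations at z=0).
Subtracting the Receiver 1 sphere from Receiver 2 and Receiver 3: z² cancels, leaving linear equations in x and y:
111.0 x − 286.8 y = 4337.59
229.0 x + 241.2 y = 11860.99
Solving: x ≈ 48.112, y ≈ 3.497 km (keep extra digits for the depth step; rounded: 48.1, 3.5).
Then from the Receiver 1 sphere: z² = 155.02² − (x + 98.7)² − (y − 0.3)² with x = 48.112, y = 3.497, so z ≈ 49.671 ≈ 49.7 km.
Check against Receiver 4 (with the unrounded solution): distance 125.06 ≈ 125.06 km. ✓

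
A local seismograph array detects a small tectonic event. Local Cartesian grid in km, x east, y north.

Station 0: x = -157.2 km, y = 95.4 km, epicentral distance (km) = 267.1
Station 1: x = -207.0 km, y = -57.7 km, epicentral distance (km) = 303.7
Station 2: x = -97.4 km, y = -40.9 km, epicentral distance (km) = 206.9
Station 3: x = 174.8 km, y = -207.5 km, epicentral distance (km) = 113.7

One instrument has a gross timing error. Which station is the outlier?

Station 0

Solve using three stations at a time. Using Station 1, Station 2, Station 3 (subtract circle equations pairwise → linear system) gives (x, y) ≈ (86.5, -135.7).
Distances from that point to each station vs reported:
  Station 0: calculated 335.9 vs reported 267.1 → residual 68.8 km
  Station 1: calculated 303.7 vs reported 303.7 → residual 0.0 km
  Station 2: calculated 206.9 vs reported 206.9 → residual 0.0 km
  Station 3: calculated 113.8 vs reported 113.7 → residual 0.1 km
Station 1, Station 2, Station 3 are mutually consistent (residuals ≈ 0); Station 0 is off by 68.8 km.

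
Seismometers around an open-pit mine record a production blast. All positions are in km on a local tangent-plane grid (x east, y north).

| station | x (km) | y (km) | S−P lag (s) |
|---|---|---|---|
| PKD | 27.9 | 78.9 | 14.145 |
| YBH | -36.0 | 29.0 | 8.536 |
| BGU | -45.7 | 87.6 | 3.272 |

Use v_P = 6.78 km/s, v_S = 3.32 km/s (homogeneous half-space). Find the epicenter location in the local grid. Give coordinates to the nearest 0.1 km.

(-64.1, 76.9)

Distance from S−P lag: d = Δt · v_P v_S / (v_P − v_S) = Δt · (6.78·3.32)/(6.78−3.32) ≈ 6.5057·Δt.
So d_PKD = 92.02, d_YBH = 55.53, d_BGU = 21.29 km.
Circle about each station: (x − 27.9)² + (y − 78.9)² = 92.02²; (x + 36.0)² + (y − 29.0)² = 55.53²; (x + 45.7)² + (y − 87.6)² = 21.29².
Subtracting pairs of circle equations eliminates x²+y² and gives linear equations (the radical axes):
-127.8 x − 99.8 y = 517.48
-147.2 x + 17.4 y = 10773.05
Solving the 2×2 system: x ≈ -64.1, y ≈ 76.9 km.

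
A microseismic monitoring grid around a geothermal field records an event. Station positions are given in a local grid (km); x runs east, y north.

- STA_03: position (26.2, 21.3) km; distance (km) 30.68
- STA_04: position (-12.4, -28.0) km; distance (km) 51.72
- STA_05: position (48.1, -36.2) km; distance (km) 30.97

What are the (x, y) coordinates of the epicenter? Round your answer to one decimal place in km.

35.3 km east, -8.0 km north

Circle about each station: (x − 26.2)² + (y − 21.3)² = 30.68²; (x + 12.4)² + (y + 28.0)² = 51.72²; (x − 48.1)² + (y + 36.2)² = 30.97².
Subtracting pairs of circle equations eliminates x²+y² and gives linear equations (the radical axes):
-77.2 x − 98.6 y = -1936.07
43.8 x − 115.0 y = 2466.04
Solving the 2×2 system: x ≈ 35.3, y ≈ -8.0 km.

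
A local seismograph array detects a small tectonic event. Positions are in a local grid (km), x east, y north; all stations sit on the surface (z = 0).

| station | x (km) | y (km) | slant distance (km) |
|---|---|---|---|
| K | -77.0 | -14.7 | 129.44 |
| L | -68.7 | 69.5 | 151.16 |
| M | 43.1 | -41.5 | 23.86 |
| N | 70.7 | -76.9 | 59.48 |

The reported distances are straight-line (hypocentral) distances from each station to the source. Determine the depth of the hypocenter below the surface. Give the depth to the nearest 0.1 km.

z ≈ 8.6 km

Each station gives a sphere (x−x_i)² + (y−y_i)² + z² = d_i² (stations at z=0).
Subtracting the K sphere from L and M: z² cancels, leaving linear equations in x and y:
16.6 x + 168.4 y = -2689.78
240.2 x − 53.6 y = 13620.18
Solving: x ≈ 51.996, y ≈ -21.098 km (keep extra digits for the depth step; rounded: 52.0, -21.1).
Then from the K sphere: z² = 129.44² − (x + 77.0)² − (y + 14.7)² with x = 51.996, y = -21.098, so z ≈ 8.591 ≈ 8.6 km.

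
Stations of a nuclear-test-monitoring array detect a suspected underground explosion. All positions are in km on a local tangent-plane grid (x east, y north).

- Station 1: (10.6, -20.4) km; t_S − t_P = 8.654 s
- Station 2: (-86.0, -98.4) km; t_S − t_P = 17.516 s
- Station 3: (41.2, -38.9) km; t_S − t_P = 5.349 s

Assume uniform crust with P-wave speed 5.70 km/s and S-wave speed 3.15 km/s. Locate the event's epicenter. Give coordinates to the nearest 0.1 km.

x ≈ 35.3 km, y ≈ -76.1 km

Distance from S−P lag: d = Δt · v_P v_S / (v_P − v_S) = Δt · (5.70·3.15)/(5.70−3.15) ≈ 7.0412·Δt.
So d_Station 1 = 60.93, d_Station 2 = 123.33, d_Station 3 = 37.66 km.
Circle about each station: (x − 10.6)² + (y + 20.4)² = 60.93²; (x + 86.0)² + (y + 98.4)² = 123.33²; (x − 41.2)² + (y + 38.9)² = 37.66².
Subtracting pairs of circle equations eliminates x²+y² and gives linear equations (the radical axes):
-193.2 x − 156.0 y = 5052.22
61.2 x − 37.0 y = 4976.32
Solving the 2×2 system: x ≈ 35.3, y ≈ -76.1 km.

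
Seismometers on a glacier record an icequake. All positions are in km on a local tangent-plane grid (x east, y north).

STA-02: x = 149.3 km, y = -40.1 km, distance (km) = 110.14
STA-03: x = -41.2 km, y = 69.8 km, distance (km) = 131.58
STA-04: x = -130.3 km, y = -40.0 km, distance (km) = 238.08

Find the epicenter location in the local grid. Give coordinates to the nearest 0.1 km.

89.2 km east, 52.2 km north

Circle about each station: (x − 149.3)² + (y + 40.1)² = 110.14²; (x + 41.2)² + (y − 69.8)² = 131.58²; (x + 130.3)² + (y + 40.0)² = 238.08².
Subtracting pairs of circle equations eliminates x²+y² and gives linear equations (the radical axes):
-381.0 x + 219.8 y = -22511.50
-559.2 x + 0.2 y = -49871.68
Solving the 2×2 system: x ≈ 89.2, y ≈ 52.2 km.
Check against STA-02 (with the unrounded x, y): √((x − 149.3)²+(y + 40.1)²) = 110.15 ≈ 110.14 km. ✓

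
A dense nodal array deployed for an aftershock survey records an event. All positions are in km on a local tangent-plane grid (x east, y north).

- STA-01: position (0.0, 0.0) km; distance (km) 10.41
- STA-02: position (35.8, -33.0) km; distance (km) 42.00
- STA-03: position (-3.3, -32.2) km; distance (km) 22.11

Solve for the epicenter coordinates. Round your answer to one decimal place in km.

0.4 km east, -10.4 km north

Circle about each station: x² + y² = 10.41²; (x − 35.8)² + (y + 33.0)² = 42.00²; (x + 3.3)² + (y + 32.2)² = 22.11².
Subtracting the STA-01 equation from the STA-02 and STA-03 equations removes the quadratic terms:
71.6 x − 66.0 y = 715.01
-6.6 x − 64.4 y = 667.25
Solving the 2×2 system: x ≈ 0.4, y ≈ -10.4 km.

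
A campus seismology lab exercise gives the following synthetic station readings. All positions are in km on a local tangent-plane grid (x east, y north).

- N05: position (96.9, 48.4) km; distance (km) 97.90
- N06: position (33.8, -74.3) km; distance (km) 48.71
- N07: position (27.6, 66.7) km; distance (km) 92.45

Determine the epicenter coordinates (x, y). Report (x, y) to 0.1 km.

Circle about each station: (x − 96.9)² + (y − 48.4)² = 97.90²; (x − 33.8)² + (y + 74.3)² = 48.71²; (x − 27.6)² + (y − 66.7)² = 92.45².
Subtracting pairs of circle equations eliminates x²+y² and gives linear equations (the radical axes):
-126.2 x − 245.4 y = 2142.51
-138.6 x + 36.6 y = -5484.11
Solving the 2×2 system: x ≈ 32.8, y ≈ -25.6 km.

x ≈ 32.8 km, y ≈ -25.6 km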